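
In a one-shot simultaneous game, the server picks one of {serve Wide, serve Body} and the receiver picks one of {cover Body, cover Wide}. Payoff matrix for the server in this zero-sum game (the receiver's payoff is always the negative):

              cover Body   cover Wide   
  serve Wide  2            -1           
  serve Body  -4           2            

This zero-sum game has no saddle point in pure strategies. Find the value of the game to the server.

For the server to be willing to mix, the server must be indifferent between serve Wide and serve Body, which pins down the receiver's mix.
  the server's payoff from serve Wide: q·2 + (1−q)·(-1) = 3q - 1
  the server's payoff from serve Body: q·(-4) + (1−q)·2 = -6q + 2
  3q - 1 = -6q + 2  ⇒  9q = 3  ⇒  q = 1/3.
The value is the server's expected payoff against this mix (using serve Wide): (1/3)·2 + (2/3)·(-1) = 0.

v = 0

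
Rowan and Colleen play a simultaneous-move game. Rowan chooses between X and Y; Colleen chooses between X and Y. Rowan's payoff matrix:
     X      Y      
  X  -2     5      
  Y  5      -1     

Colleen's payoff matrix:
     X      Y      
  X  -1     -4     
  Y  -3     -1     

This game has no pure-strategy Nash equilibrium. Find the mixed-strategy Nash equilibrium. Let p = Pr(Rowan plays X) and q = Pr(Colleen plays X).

p = 2/5, q = 6/13

Set Colleen's expected payoff from X equal to that from Y:
  Colleen's expected payoff from X: p·(-1) + (1−p)·(-3) = 2p - 3
  Colleen's expected payoff from Y: p·(-4) + (1−p)·(-1) = -3p - 1
  2p - 3 = -3p - 1  ⇒  5p = 2  ⇒  p = 2/5.
For Rowan to be willing to mix, Rowan must be indifferent between X and Y, which pins down Colleen's mix.
  Rowan's expected payoff from X: q·(-2) + (1−q)·5 = -7q + 5
  Rowan's expected payoff from Y: q·5 + (1−q)·(-1) = 6q - 1
  -7q + 5 = 6q - 1  ⇒  -13q = -6  ⇒  q = 6/13.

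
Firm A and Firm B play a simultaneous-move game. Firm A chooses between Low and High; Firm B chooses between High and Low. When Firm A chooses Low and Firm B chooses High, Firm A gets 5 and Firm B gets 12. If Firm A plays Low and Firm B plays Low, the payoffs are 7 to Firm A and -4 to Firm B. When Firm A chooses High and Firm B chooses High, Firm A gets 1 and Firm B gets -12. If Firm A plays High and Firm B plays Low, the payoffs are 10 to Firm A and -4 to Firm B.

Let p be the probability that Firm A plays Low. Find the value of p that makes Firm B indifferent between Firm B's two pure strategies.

p = 1/3

For Firm B to be willing to mix, Firm B must be indifferent between High and Low, which pins down Firm A's mix.
  Firm B's payoff from High: p·12 + (1−p)·(-12) = 24p - 12
  Firm B's payoff from Low: p·(-4) + (1−p)·(-4) = -4
  24p - 12 = -4  ⇒  24p = 8  ⇒  p = 1/3.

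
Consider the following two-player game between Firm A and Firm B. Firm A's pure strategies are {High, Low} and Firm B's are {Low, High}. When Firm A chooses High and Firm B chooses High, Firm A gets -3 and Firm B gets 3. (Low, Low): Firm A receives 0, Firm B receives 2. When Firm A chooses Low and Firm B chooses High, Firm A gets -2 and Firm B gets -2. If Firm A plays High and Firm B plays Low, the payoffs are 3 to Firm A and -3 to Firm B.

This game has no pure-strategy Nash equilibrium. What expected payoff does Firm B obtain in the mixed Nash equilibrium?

Firm A's mix must leave Firm B indifferent between Low and High.
  Firm B's payoff from Low: p·(-3) + (1−p)·2 = -5p + 2
  Firm B's payoff from High: p·3 + (1−p)·(-2) = 5p - 2
  -5p + 2 = 5p - 2  ⇒  -10p = -4  ⇒  p = 2/5.
At equilibrium Firm B is indifferent across columns, so Firm B's payoff equals the payoff from Low: (2/5)·(-3) + (3/5)·2 = 0.

0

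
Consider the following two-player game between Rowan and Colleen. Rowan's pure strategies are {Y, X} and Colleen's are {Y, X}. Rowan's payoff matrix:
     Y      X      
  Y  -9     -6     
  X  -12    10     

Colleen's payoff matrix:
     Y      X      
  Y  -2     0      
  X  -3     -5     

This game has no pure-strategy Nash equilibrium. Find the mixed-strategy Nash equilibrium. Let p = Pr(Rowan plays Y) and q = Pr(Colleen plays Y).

In a mixed equilibrium Colleen is indifferent between Y and X; this condition fixes p.
  Colleen's expected payoff from Y: p·(-2) + (1−p)·(-3) = p - 3
  Colleen's expected payoff from X: p·0 + (1−p)·(-5) = 5p - 5
  p - 3 = 5p - 5  ⇒  -4p = -2  ⇒  p = 1/2.
For Rowan to be willing to mix, Rowan must be indifferent between Y and X, which pins down Colleen's mix.
  Rowan's payoff to Y: q·(-9) + (1−q)·(-6) = -3q - 6
  Rowan's payoff to X: q·(-12) + (1−q)·10 = -22q + 10
  -3q - 6 = -22q + 10  ⇒  19q = 16  ⇒  q = 16/19.

p = 1/2, q = 16/19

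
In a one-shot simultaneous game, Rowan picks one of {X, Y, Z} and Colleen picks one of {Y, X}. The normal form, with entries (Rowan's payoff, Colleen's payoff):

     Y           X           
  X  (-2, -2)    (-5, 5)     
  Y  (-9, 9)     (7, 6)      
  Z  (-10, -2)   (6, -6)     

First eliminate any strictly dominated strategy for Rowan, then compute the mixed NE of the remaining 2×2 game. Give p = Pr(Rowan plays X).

Rowan's strategy Z is strictly dominated by Y: -9 > -10 and 7 > 6. Eliminate Z.
Set Colleen's expected payoff from Y equal to that from X:
  Colleen's expected payoff from Y: p·(-2) + (1−p)·9 = -11p + 9
  Colleen's expected payoff from X: p·5 + (1−p)·6 = -p + 6
  -11p + 9 = -p + 6  ⇒  -10p = -3  ⇒  p = 3/10.

p = 3/10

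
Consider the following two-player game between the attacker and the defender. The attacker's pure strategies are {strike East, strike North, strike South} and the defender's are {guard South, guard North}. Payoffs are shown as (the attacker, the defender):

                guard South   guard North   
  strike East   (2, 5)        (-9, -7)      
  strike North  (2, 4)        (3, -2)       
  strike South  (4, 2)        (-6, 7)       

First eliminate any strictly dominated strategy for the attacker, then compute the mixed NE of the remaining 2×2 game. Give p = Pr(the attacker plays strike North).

The attacker's strategy strike East is strictly dominated by strike South: 4 > 2 and -6 > -9. Eliminate strike East.
The defender's indifference between guard South and guard North determines the attacker's mixing probability p:
  the defender's payoff to guard South: p·4 + (1−p)·2 = 2p + 2
  the defender's payoff to guard North: p·(-2) + (1−p)·7 = -9p + 7
  2p + 2 = -9p + 7  ⇒  11p = 5  ⇒  p = 5/11.

p = 5/11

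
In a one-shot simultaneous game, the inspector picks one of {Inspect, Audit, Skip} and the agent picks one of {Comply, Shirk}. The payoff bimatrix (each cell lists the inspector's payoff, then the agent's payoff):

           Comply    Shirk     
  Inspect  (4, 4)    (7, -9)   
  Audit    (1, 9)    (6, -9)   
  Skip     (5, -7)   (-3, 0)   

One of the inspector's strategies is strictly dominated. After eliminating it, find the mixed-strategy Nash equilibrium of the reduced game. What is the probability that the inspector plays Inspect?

The inspector's strategy Audit is strictly dominated by Inspect: 4 > 1 and 7 > 6. Eliminate Audit.
The inspector's mix must leave the agent indifferent between Comply and Shirk.
  the agent's payoff to Comply: p·4 + (1−p)·(-7) = 11p - 7
  the agent's payoff to Shirk: p·(-9) + (1−p)·0 = -9p
  11p - 7 = -9p  ⇒  20p = 7  ⇒  p = 7/20.

p = 7/20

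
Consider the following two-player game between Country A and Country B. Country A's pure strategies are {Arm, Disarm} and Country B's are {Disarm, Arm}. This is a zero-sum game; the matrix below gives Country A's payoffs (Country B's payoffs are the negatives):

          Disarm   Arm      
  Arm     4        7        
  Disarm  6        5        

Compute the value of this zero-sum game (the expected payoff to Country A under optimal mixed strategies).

v = 11/2

Set Country A's expected payoff from Arm equal to that from Disarm:
  Country A's expected payoff from Arm: q·4 + (1−q)·7 = -3q + 7
  Country A's expected payoff from Disarm: q·6 + (1−q)·5 = q + 5
  -3q + 7 = q + 5  ⇒  -4q = -2  ⇒  q = 1/2.
The value is Country A's expected payoff against this mix (using Arm): (1/2)·4 + (1/2)·7 = 11/2.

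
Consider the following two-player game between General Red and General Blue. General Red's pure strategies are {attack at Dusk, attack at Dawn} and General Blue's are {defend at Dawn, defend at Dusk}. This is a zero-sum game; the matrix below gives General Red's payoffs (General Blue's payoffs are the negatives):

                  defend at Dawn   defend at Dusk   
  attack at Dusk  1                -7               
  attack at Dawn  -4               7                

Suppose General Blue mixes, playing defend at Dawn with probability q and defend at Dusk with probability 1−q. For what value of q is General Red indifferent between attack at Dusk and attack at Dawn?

q = 14/19

In a mixed equilibrium General Red is indifferent between attack at Dusk and attack at Dawn; this condition fixes q.
  General Red's payoff from attack at Dusk: q·1 + (1−q)·(-7) = 8q - 7
  General Red's payoff from attack at Dawn: q·(-4) + (1−q)·7 = -11q + 7
  8q - 7 = -11q + 7  ⇒  19q = 14  ⇒  q = 14/19.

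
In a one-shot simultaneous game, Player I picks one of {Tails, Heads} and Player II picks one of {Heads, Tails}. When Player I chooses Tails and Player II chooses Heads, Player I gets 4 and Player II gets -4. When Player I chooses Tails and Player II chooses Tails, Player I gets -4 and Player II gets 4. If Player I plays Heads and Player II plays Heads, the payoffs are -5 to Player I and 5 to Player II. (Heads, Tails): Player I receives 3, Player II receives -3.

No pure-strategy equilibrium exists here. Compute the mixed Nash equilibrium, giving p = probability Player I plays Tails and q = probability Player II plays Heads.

In a mixed equilibrium Player II is indifferent between Heads and Tails; this condition fixes p.
  Player II's expected payoff from Heads: p·(-4) + (1−p)·5 = -9p + 5
  Player II's expected payoff from Tails: p·4 + (1−p)·(-3) = 7p - 3
  -9p + 5 = 7p - 3  ⇒  -16p = -8  ⇒  p = 1/2.
Player II's mix must leave Player I indifferent between Tails and Heads.
  Player I's payoff to Tails: q·4 + (1−q)·(-4) = 8q - 4
  Player I's payoff to Heads: q·(-5) + (1−q)·3 = -8q + 3
  8q - 4 = -8q + 3  ⇒  16q = 7  ⇒  q = 7/16.

p = 1/2, q = 7/16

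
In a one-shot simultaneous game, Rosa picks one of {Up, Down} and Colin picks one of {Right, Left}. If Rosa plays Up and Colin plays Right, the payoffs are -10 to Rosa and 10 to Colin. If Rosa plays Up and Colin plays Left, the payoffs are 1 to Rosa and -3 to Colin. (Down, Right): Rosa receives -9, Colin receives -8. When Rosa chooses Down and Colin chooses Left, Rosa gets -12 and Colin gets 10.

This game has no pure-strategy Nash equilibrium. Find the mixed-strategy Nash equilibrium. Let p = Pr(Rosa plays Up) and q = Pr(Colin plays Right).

p = 18/31, q = 13/14

For Colin to be willing to mix, Colin must be indifferent between Right and Left, which pins down Rosa's mix.
  Colin's payoff from Right: p·10 + (1−p)·(-8) = 18p - 8
  Colin's payoff from Left: p·(-3) + (1−p)·10 = -13p + 10
  18p - 8 = -13p + 10  ⇒  31p = 18  ⇒  p = 18/31.
Colin's mix must leave Rosa indifferent between Up and Down.
  Rosa's payoff from Up: q·(-10) + (1−q)·1 = -11q + 1
  Rosa's payoff from Down: q·(-9) + (1−q)·(-12) = 3q - 12
  -11q + 1 = 3q - 12  ⇒  -14q = -13  ⇒  q = 13/14.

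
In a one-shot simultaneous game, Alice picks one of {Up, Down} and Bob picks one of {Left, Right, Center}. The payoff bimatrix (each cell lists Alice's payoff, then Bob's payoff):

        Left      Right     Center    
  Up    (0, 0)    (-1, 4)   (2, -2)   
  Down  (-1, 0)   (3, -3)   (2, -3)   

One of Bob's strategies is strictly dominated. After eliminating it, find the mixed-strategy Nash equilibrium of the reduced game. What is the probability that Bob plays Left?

Bob's strategy Center is strictly dominated by Left: 0 > -2 and 0 > -3. Eliminate Center.
Bob's mix must leave Alice indifferent between Up and Down.
  Alice's payoff to Up: q·0 + (1−q)·(-1) = q - 1
  Alice's payoff to Down: q·(-1) + (1−q)·3 = -4q + 3
  q - 1 = -4q + 3  ⇒  5q = 4  ⇒  q = 4/5.

q = 4/5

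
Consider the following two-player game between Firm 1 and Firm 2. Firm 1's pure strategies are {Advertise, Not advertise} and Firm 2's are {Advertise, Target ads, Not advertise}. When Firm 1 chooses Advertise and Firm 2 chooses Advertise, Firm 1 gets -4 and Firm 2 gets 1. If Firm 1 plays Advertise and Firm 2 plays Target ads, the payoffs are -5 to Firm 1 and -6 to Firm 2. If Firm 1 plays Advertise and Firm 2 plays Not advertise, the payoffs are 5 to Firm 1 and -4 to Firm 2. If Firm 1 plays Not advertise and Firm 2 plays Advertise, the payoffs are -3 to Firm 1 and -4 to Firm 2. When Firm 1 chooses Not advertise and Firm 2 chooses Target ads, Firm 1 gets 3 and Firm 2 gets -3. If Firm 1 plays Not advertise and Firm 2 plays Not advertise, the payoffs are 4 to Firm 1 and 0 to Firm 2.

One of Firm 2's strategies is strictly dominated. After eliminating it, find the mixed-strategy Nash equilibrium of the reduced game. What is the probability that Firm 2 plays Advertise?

q = 1/2

Firm 2's strategy Target ads is strictly dominated by Not advertise: -4 > -6 and 0 > -3. Eliminate Target ads.
Firm 2's mix must leave Firm 1 indifferent between Advertise and Not advertise.
  Firm 1's payoff from Advertise: q·(-4) + (1−q)·5 = -9q + 5
  Firm 1's payoff from Not advertise: q·(-3) + (1−q)·4 = -7q + 4
  -9q + 5 = -7q + 4  ⇒  -2q = -1  ⇒  q = 1/2.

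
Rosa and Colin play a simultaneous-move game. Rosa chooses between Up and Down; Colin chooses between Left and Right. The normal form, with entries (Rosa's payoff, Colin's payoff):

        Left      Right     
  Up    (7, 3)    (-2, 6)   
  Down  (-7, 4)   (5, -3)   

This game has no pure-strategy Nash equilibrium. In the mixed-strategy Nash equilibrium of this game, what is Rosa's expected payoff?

Colin's mix must leave Rosa indifferent between Up and Down.
  Rosa's payoff from Up: q·7 + (1−q)·(-2) = 9q - 2
  Rosa's payoff from Down: q·(-7) + (1−q)·5 = -12q + 5
  9q - 2 = -12q + 5  ⇒  21q = 7  ⇒  q = 1/3.
At equilibrium Rosa is indifferent across rows, so Rosa's payoff equals the payoff from Up: (1/3)·7 + (2/3)·(-2) = 1.

1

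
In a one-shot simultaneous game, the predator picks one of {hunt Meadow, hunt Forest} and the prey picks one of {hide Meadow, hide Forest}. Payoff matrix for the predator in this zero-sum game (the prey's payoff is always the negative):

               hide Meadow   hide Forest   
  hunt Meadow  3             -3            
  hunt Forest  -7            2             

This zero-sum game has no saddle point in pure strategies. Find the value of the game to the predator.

v = -1

The prey's mix must leave the predator indifferent between hunt Meadow and hunt Forest.
  the predator's payoff from hunt Meadow: q·3 + (1−q)·(-3) = 6q - 3
  the predator's payoff from hunt Forest: q·(-7) + (1−q)·2 = -9q + 2
  6q - 3 = -9q + 2  ⇒  15q = 5  ⇒  q = 1/3.
The value is the predator's expected payoff against this mix (using hunt Meadow): (1/3)·3 + (2/3)·(-3) = -1.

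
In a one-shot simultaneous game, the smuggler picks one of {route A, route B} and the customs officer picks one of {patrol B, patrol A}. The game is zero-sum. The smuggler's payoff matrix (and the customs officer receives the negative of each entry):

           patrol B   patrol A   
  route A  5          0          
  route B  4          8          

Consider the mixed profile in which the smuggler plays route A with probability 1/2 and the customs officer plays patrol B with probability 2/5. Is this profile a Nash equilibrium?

Given the smuggler's mix p = 1/2, the customs officer's payoff from patrol B is -9/2 but from patrol A is -4. The customs officer strictly prefers patrol A, so the customs officer would not mix.
So the proposed profile is not a Nash equilibrium.

No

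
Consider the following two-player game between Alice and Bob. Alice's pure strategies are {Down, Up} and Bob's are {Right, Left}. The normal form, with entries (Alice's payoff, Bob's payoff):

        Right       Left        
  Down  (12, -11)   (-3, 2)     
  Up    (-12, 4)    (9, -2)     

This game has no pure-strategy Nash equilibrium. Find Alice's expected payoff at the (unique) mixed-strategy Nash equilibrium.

Alice's indifference between Down and Up determines Bob's mixing probability q:
  Alice's payoff from Down: q·12 + (1−q)·(-3) = 15q - 3
  Alice's payoff from Up: q·(-12) + (1−q)·9 = -21q + 9
  15q - 3 = -21q + 9  ⇒  36q = 12  ⇒  q = 1/3.
At equilibrium Alice is indifferent across rows, so Alice's payoff equals the payoff from Down: (1/3)·12 + (2/3)·(-3) = 2.

2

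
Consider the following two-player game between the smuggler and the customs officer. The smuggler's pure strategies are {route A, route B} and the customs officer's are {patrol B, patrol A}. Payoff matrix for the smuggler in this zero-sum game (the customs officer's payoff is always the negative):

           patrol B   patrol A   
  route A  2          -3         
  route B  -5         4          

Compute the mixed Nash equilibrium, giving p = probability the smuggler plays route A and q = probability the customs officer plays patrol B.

p = 9/14, q = 1/2

For the customs officer to be willing to mix, the customs officer must be indifferent between patrol B and patrol A, which pins down the smuggler's mix.
  the customs officer's payoff to patrol B: p·(-2) + (1−p)·5 = -7p + 5
  the customs officer's payoff to patrol A: p·3 + (1−p)·(-4) = 7p - 4
  -7p + 5 = 7p - 4  ⇒  -14p = -9  ⇒  p = 9/14.
In a mixed equilibrium the smuggler is indifferent between route A and route B; this condition fixes q.
  the smuggler's payoff to route A: q·2 + (1−q)·(-3) = 5q - 3
  the smuggler's payoff to route B: q·(-5) + (1−q)·4 = -9q + 4
  5q - 3 = -9q + 4  ⇒  14q = 7  ⇒  q = 1/2.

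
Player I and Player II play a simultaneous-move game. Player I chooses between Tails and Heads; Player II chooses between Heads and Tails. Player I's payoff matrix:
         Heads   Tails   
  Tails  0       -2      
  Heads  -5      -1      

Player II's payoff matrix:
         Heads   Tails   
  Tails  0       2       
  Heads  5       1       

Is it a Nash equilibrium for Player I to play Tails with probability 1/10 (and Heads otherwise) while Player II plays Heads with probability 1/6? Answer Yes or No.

No

Given Player I's mix p = 1/10, Player II's payoff from Heads is 9/2 but from Tails is 11/10. Player II strictly prefers Heads, so Player II would not mix.
So the proposed profile is not a Nash equilibrium.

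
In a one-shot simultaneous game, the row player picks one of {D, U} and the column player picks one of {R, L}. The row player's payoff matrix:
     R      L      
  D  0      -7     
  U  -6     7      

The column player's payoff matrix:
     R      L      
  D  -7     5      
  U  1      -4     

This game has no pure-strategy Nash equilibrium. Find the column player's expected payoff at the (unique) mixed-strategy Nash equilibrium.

-23/17

Set the column player's expected payoff from R equal to that from L:
  the column player's payoff to R: p·(-7) + (1−p)·1 = -8p + 1
  the column player's payoff to L: p·5 + (1−p)·(-4) = 9p - 4
  -8p + 1 = 9p - 4  ⇒  -17p = -5  ⇒  p = 5/17.
At equilibrium the column player is indifferent across columns, so the column player's payoff equals the payoff from R: (5/17)·(-7) + (12/17)·1 = -23/17.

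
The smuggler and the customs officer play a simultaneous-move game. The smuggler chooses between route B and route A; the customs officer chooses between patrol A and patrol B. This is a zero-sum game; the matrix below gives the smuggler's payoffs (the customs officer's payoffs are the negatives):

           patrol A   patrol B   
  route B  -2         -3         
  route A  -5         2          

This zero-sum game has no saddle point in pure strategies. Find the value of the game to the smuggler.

The smuggler's indifference between route B and route A determines the customs officer's mixing probability q:
  the smuggler's payoff to route B: q·(-2) + (1−q)·(-3) = q - 3
  the smuggler's payoff to route A: q·(-5) + (1−q)·2 = -7q + 2
  q - 3 = -7q + 2  ⇒  8q = 5  ⇒  q = 5/8.
The value is the smuggler's expected payoff against this mix (using route B): (5/8)·(-2) + (3/8)·(-3) = -19/8.

v = -19/8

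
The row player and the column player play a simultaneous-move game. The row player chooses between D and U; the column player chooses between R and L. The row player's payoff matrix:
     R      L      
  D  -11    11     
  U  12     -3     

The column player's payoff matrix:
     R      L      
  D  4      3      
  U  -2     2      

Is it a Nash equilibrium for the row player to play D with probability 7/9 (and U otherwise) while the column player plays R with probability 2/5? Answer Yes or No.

Given the row player's mix p = 7/9, the column player's payoff from R is 8/3 but from L is 25/9. The column player strictly prefers L, so the column player would not mix.
So the proposed profile is not a Nash equilibrium.

No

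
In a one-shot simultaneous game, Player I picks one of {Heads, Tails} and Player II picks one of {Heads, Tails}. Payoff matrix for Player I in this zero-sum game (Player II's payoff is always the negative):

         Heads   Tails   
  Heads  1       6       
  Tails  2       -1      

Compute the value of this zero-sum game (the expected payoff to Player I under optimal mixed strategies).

Set Player I's expected payoff from Heads equal to that from Tails:
  Player I's expected payoff from Heads: q·1 + (1−q)·6 = -5q + 6
  Player I's expected payoff from Tails: q·2 + (1−q)·(-1) = 3q - 1
  -5q + 6 = 3q - 1  ⇒  -8q = -7  ⇒  q = 7/8.
The value is Player I's expected payoff against this mix (using Heads): (7/8)·1 + (1/8)·6 = 13/8.

v = 13/8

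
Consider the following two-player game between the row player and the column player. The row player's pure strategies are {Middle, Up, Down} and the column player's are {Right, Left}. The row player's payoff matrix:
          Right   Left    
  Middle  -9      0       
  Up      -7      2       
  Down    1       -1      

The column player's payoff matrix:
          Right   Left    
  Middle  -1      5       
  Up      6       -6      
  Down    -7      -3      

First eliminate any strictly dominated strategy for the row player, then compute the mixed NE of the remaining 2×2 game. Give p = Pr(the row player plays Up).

The row player's strategy Middle is strictly dominated by Up: -7 > -9 and 2 > 0. Eliminate Middle.
For the column player to be willing to mix, the column player must be indifferent between Right and Left, which pins down the row player's mix.
  the column player's payoff from Right: p·6 + (1−p)·(-7) = 13p - 7
  the column player's payoff from Left: p·(-6) + (1−p)·(-3) = -3p - 3
  13p - 7 = -3p - 3  ⇒  16p = 4  ⇒  p = 1/4.

p = 1/4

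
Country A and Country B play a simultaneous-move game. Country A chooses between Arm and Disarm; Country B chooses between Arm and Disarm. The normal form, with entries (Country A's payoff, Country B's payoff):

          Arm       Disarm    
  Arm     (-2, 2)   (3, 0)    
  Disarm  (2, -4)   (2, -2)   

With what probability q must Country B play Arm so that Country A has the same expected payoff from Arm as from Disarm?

Set Country A's expected payoff from Arm equal to that from Disarm:
  Country A's expected payoff from Arm: q·(-2) + (1−q)·3 = -5q + 3
  Country A's expected payoff from Disarm: q·2 + (1−q)·2 = 2
  -5q + 3 = 2  ⇒  -5q = -1  ⇒  q = 1/5.

q = 1/5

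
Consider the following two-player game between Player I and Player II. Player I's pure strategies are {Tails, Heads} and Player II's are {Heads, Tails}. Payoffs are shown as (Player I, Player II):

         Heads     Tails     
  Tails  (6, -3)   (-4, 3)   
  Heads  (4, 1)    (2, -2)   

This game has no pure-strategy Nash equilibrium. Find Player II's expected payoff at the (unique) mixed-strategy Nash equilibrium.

For Player II to be willing to mix, Player II must be indifferent between Heads and Tails, which pins down Player I's mix.
  Player II's payoff from Heads: p·(-3) + (1−p)·1 = -4p + 1
  Player II's payoff from Tails: p·3 + (1−p)·(-2) = 5p - 2
  -4p + 1 = 5p - 2  ⇒  -9p = -3  ⇒  p = 1/3.
At equilibrium Player II is indifferent across columns, so Player II's payoff equals the payoff from Heads: (1/3)·(-3) + (2/3)·1 = -1/3.

-1/3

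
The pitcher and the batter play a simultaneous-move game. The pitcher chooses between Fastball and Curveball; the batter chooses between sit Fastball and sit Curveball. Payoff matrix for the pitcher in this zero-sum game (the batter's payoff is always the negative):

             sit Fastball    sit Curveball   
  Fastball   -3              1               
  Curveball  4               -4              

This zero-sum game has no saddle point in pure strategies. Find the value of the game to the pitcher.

v = -2/3

The batter's mix must leave the pitcher indifferent between Fastball and Curveball.
  the pitcher's expected payoff from Fastball: q·(-3) + (1−q)·1 = -4q + 1
  the pitcher's expected payoff from Curveball: q·4 + (1−q)·(-4) = 8q - 4
  -4q + 1 = 8q - 4  ⇒  -12q = -5  ⇒  q = 5/12.
The value is the pitcher's expected payoff against this mix (using Fastball): (5/12)·(-3) + (7/12)·1 = -2/3.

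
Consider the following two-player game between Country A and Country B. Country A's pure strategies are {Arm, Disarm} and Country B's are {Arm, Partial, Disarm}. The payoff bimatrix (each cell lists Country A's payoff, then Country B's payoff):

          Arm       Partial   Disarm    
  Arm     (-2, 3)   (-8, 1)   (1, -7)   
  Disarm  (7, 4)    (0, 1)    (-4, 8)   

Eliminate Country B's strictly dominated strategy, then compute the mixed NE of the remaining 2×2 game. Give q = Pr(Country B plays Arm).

Country B's strategy Partial is strictly dominated by Arm: 3 > 1 and 4 > 1. Eliminate Partial.
Country B's mix must leave Country A indifferent between Arm and Disarm.
  Country A's payoff to Arm: q·(-2) + (1−q)·1 = -3q + 1
  Country A's payoff to Disarm: q·7 + (1−q)·(-4) = 11q - 4
  -3q + 1 = 11q - 4  ⇒  -14q = -5  ⇒  q = 5/14.

q = 5/14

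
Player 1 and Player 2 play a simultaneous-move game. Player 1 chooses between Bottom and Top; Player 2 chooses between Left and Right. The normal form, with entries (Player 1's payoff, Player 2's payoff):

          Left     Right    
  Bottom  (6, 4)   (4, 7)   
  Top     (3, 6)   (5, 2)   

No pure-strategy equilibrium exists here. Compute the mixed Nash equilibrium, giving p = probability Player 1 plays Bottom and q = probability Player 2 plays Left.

Set Player 2's expected payoff from Left equal to that from Right:
  Player 2's payoff from Left: p·4 + (1−p)·6 = -2p + 6
  Player 2's payoff from Right: p·7 + (1−p)·2 = 5p + 2
  -2p + 6 = 5p + 2  ⇒  -7p = -4  ⇒  p = 4/7.
Player 2's mix must leave Player 1 indifferent between Bottom and Top.
  Player 1's payoff from Bottom: q·6 + (1−q)·4 = 2q + 4
  Player 1's payoff from Top: q·3 + (1−q)·5 = -2q + 5
  2q + 4 = -2q + 5  ⇒  4q = 1  ⇒  q = 1/4.

p = 4/7, q = 1/4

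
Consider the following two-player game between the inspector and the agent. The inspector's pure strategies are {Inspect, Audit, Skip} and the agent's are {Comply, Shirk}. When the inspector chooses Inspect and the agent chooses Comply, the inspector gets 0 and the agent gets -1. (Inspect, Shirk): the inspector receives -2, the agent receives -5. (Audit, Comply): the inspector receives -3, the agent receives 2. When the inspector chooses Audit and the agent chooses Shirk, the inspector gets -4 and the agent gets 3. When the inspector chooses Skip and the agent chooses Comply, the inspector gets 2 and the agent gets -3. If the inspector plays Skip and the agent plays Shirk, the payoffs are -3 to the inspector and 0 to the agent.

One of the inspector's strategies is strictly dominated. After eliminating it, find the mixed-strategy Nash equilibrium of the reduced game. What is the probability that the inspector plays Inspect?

p = 3/7

The inspector's strategy Audit is strictly dominated by Inspect: 0 > -3 and -2 > -4. Eliminate Audit.
The agent's indifference between Comply and Shirk determines the inspector's mixing probability p:
  the agent's payoff from Comply: p·(-1) + (1−p)·(-3) = 2p - 3
  the agent's payoff from Shirk: p·(-5) + (1−p)·0 = -5p
  2p - 3 = -5p  ⇒  7p = 3  ⇒  p = 3/7.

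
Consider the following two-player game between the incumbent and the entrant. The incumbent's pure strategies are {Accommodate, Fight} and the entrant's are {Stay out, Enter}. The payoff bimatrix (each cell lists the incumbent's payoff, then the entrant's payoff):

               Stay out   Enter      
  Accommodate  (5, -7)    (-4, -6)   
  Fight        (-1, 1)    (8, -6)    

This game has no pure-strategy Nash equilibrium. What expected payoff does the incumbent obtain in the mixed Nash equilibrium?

2

Set the incumbent's expected payoff from Accommodate equal to that from Fight:
  the incumbent's payoff from Accommodate: q·5 + (1−q)·(-4) = 9q - 4
  the incumbent's payoff from Fight: q·(-1) + (1−q)·8 = -9q + 8
  9q - 4 = -9q + 8  ⇒  18q = 12  ⇒  q = 2/3.
At equilibrium the incumbent is indifferent across rows, so the incumbent's payoff equals the payoff from Accommodate: (2/3)·5 + (1/3)·(-4) = 2.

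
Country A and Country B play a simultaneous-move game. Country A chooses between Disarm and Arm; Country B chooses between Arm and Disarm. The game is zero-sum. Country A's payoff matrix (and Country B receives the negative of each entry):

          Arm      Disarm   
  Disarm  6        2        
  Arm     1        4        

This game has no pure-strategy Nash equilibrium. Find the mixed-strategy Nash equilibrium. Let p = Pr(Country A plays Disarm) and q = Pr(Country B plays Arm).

p = 3/7, q = 2/7

In a mixed equilibrium Country B is indifferent between Arm and Disarm; this condition fixes p.
  Country B's payoff to Arm: p·(-6) + (1−p)·(-1) = -5p - 1
  Country B's payoff to Disarm: p·(-2) + (1−p)·(-4) = 2p - 4
  -5p - 1 = 2p - 4  ⇒  -7p = -3  ⇒  p = 3/7.
For Country A to be willing to mix, Country A must be indifferent between Disarm and Arm, which pins down Country B's mix.
  Country A's payoff from Disarm: q·6 + (1−q)·2 = 4q + 2
  Country A's payoff from Arm: q·1 + (1−q)·4 = -3q + 4
  4q + 2 = -3q + 4  ⇒  7q = 2  ⇒  q = 2/7.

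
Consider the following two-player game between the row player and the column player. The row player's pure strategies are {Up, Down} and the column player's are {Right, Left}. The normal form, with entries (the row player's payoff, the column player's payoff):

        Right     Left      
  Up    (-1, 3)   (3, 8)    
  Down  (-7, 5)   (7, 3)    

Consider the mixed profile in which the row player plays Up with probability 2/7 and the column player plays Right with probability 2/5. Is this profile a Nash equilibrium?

Yes

Check the column player's indifference given the row player's mix p = 2/7:
  payoff from Right = 31/7; payoff from Left = 31/7 — equal.
Check the row player's indifference given the column player's mix q = 2/5:
  payoff from Up = 7/5; payoff from Down = 7/5 — equal.
Both players are indifferent, so neither can profitably deviate.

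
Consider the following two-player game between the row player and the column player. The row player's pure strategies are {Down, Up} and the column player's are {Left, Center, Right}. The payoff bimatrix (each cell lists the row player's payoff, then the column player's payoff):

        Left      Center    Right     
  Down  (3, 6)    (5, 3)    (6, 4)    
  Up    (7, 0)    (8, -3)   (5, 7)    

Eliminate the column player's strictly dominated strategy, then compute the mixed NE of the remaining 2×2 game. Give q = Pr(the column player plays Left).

The column player's strategy Center is strictly dominated by Left: 6 > 3 and 0 > -3. Eliminate Center.
For the row player to be willing to mix, the row player must be indifferent between Down and Up, which pins down the column player's mix.
  the row player's payoff from Down: q·3 + (1−q)·6 = -3q + 6
  the row player's payoff from Up: q·7 + (1−q)·5 = 2q + 5
  -3q + 6 = 2q + 5  ⇒  -5q = -1  ⇒  q = 1/5.

q = 1/5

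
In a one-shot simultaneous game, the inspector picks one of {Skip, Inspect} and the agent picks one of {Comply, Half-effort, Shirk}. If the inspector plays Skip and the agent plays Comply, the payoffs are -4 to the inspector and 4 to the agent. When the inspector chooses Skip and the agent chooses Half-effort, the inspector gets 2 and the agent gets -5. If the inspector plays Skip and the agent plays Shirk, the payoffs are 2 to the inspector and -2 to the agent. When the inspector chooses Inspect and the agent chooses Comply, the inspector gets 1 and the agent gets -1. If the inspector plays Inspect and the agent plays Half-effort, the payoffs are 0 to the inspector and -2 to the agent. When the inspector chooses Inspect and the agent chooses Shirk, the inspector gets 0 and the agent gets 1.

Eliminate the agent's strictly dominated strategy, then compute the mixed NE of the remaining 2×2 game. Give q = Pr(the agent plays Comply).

q = 2/7

The agent's strategy Half-effort is strictly dominated by Shirk: -2 > -5 and 1 > -2. Eliminate Half-effort.
Set the inspector's expected payoff from Skip equal to that from Inspect:
  the inspector's payoff to Skip: q·(-4) + (1−q)·2 = -6q + 2
  the inspector's payoff to Inspect: q·1 + (1−q)·0 = q
  -6q + 2 = q  ⇒  -7q = -2  ⇒  q = 2/7.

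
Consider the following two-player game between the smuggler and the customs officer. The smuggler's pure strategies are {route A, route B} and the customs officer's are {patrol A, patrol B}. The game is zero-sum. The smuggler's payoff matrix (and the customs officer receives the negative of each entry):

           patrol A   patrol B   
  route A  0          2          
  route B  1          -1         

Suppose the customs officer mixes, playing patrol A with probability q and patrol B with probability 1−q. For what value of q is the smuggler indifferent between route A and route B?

The customs officer's mix must leave the smuggler indifferent between route A and route B.
  the smuggler's payoff from route A: q·0 + (1−q)·2 = -2q + 2
  the smuggler's payoff from route B: q·1 + (1−q)·(-1) = 2q - 1
  -2q + 2 = 2q - 1  ⇒  -4q = -3  ⇒  q = 3/4.

q = 3/4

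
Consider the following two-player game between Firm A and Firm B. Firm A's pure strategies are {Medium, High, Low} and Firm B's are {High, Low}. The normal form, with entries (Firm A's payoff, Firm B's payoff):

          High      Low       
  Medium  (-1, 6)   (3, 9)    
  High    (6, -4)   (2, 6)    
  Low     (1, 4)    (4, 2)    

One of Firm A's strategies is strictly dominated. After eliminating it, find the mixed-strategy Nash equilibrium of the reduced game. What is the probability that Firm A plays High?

Firm A's strategy Medium is strictly dominated by Low: 1 > -1 and 4 > 3. Eliminate Medium.
Firm B's indifference between High and Low determines Firm A's mixing probability p:
  Firm B's payoff to High: p·(-4) + (1−p)·4 = -8p + 4
  Firm B's payoff to Low: p·6 + (1−p)·2 = 4p + 2
  -8p + 4 = 4p + 2  ⇒  -12p = -2  ⇒  p = 1/6.

p = 1/6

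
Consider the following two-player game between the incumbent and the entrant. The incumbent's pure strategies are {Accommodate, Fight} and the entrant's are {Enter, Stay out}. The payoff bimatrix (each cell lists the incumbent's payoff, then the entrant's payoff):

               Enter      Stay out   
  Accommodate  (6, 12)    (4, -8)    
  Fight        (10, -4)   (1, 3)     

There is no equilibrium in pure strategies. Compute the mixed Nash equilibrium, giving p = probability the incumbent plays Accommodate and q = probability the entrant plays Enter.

p = 7/27, q = 3/7

The incumbent's mix must leave the entrant indifferent between Enter and Stay out.
  the entrant's expected payoff from Enter: p·12 + (1−p)·(-4) = 16p - 4
  the entrant's expected payoff from Stay out: p·(-8) + (1−p)·3 = -11p + 3
  16p - 4 = -11p + 3  ⇒  27p = 7  ⇒  p = 7/27.
The incumbent's indifference between Accommodate and Fight determines the entrant's mixing probability q:
  the incumbent's payoff from Accommodate: q·6 + (1−q)·4 = 2q + 4
  the incumbent's payoff from Fight: q·10 + (1−q)·1 = 9q + 1
  2q + 4 = 9q + 1  ⇒  -7q = -3  ⇒  q = 3/7.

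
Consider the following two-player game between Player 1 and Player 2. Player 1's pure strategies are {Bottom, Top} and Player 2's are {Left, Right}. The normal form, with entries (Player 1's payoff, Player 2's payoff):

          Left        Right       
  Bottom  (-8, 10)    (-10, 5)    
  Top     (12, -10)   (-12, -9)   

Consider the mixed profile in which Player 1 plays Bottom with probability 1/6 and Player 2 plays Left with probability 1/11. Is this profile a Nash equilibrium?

Yes

Check Player 2's indifference given Player 1's mix p = 1/6:
  payoff from Left = -20/3; payoff from Right = -20/3 — equal.
Check Player 1's indifference given Player 2's mix q = 1/11:
  payoff from Bottom = -108/11; payoff from Top = -108/11 — equal.
Both players are indifferent, so neither can profitably deviate.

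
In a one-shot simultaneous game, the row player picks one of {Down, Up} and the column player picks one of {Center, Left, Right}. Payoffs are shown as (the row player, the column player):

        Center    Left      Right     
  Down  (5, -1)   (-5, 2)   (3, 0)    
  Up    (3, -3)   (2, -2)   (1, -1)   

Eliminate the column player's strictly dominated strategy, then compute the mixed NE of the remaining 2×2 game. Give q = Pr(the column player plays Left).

The column player's strategy Center is strictly dominated by Left: 2 > -1 and -2 > -3. Eliminate Center.
For the row player to be willing to mix, the row player must be indifferent between Down and Up, which pins down the column player's mix.
  the row player's expected payoff from Down: q·(-5) + (1−q)·3 = -8q + 3
  the row player's expected payoff from Up: q·2 + (1−q)·1 = q + 1
  -8q + 3 = q + 1  ⇒  -9q = -2  ⇒  q = 2/9.

q = 2/9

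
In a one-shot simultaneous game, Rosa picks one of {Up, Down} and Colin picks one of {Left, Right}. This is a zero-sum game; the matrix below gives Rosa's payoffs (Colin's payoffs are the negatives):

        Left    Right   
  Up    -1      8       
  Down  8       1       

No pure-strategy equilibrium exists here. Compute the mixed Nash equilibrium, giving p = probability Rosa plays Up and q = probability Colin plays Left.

p = 7/16, q = 7/16

For Colin to be willing to mix, Colin must be indifferent between Left and Right, which pins down Rosa's mix.
  Colin's expected payoff from Left: p·1 + (1−p)·(-8) = 9p - 8
  Colin's expected payoff from Right: p·(-8) + (1−p)·(-1) = -7p - 1
  9p - 8 = -7p - 1  ⇒  16p = 7  ⇒  p = 7/16.
Rosa's indifference between Up and Down determines Colin's mixing probability q:
  Rosa's payoff to Up: q·(-1) + (1−q)·8 = -9q + 8
  Rosa's payoff to Down: q·8 + (1−q)·1 = 7q + 1
  -9q + 8 = 7q + 1  ⇒  -16q = -7  ⇒  q = 7/16.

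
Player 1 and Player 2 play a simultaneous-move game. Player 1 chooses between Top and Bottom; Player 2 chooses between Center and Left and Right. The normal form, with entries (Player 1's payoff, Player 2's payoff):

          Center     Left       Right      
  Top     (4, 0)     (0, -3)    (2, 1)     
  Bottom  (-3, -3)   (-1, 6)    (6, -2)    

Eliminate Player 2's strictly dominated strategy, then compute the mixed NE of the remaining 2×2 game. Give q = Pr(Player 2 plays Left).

Player 2's strategy Center is strictly dominated by Right: 1 > 0 and -2 > -3. Eliminate Center.
Player 1's indifference between Top and Bottom determines Player 2's mixing probability q:
  Player 1's expected payoff from Top: q·0 + (1−q)·2 = -2q + 2
  Player 1's expected payoff from Bottom: q·(-1) + (1−q)·6 = -7q + 6
  -2q + 2 = -7q + 6  ⇒  5q = 4  ⇒  q = 4/5.

q = 4/5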